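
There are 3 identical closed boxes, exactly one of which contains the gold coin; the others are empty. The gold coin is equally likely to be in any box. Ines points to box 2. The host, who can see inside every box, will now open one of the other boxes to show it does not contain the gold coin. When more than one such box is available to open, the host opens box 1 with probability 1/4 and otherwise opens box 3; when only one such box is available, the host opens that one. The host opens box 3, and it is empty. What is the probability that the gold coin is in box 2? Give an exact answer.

3/7

Apply Bayes' rule, conditioning on where the gold coin actually is.
If it is in box 1 (prior 1/3): only box 3 is available, probability 1; weight (1/3)·1 = 1/3.
If it is in box 2 (prior 1/3): box 1 is available but not opened, probability 3/4; weight (1/3)·(3/4) = 1/4.
If it is in box 3 (prior 1/3): the host opened box 3, so this case is ruled out; weight (1/3)·0 = 0.
The weights sum to 7/12.
So P(the gold coin in box 2 | the host opened box 3) = (1/4) / (7/12) = 3/7.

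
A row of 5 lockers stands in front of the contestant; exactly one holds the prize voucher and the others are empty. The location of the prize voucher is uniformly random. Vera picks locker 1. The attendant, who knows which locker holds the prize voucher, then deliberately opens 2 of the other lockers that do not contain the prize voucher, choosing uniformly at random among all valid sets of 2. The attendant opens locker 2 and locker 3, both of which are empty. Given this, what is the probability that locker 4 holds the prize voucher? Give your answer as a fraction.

Consider each possible location of the prize voucher in turn.
If it is in locker 1 (prior 1/5): the attendant has 6 equally likely choices, so probability 1/6; weight (1/5)·(1/6) = 1/30.
If it is in either of lockers 2 and 3 (prior 1/5 each): that locker was opened and seen not to hold the prize — ruled out; weight (1/5)·0 = 0 each.
If it is in either of lockers 4 and 5 (prior 1/5 each): the attendant has 3 equally likely choices, so probability 1/3; weight (1/5)·(1/3) = 1/15 each.
The weights sum to 1/6.
So P(the prize voucher in locker 4 | the attendant opened locker 2 and locker 3) = (1/15) / (1/6) = 2/5.

2/5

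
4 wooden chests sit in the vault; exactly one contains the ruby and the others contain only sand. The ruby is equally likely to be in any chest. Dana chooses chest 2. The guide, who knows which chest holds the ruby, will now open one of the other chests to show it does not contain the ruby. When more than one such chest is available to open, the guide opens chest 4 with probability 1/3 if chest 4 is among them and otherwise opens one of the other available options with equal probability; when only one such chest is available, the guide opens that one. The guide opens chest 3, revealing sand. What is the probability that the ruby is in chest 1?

4/9

Condition on the true location of the ruby.
If it is in chest 1 (prior 1/4): chest 4 is available but not opened, probability 2/3; weight (1/4)·(2/3) = 1/6.
If it is in chest 2 (prior 1/4): chest 4 is available but not opened; chest 3 gets probability (1 − 1/3)/2 = 1/3; weight (1/4)·(1/3) = 1/12.
If it is in chest 3 (prior 1/4): the guide opened chest 3, so this case is ruled out; weight (1/4)·0 = 0.
If it is in chest 4 (prior 1/4): chest 4 holds the prize so is unavailable; the guide chooses uniformly among the 2 others, probability 1/2; weight (1/4)·(1/2) = 1/8.
The weights sum to 3/8.
So P(the ruby in chest 1 | the guide opened chest 3) = (1/6) / (3/8) = 4/9.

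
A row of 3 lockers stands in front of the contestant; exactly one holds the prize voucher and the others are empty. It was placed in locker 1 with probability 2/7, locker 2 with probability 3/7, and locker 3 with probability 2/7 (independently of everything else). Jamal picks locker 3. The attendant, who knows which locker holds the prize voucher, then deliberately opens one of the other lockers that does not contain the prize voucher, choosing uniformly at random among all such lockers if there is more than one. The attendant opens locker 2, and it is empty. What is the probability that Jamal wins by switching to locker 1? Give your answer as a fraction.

Condition on the true location of the prize voucher.
If it is in locker 1 (prior 2/7): the attendant has no choice, probability 1; weight (2/7)·1 = 2/7.
If it is in locker 2 (prior 3/7): the attendant opened locker 2, so this case is ruled out; weight (3/7)·0 = 0.
If it is in locker 3 (prior 2/7): the attendant has 2 equally likely choices, so probability 1/2; weight (2/7)·(1/2) = 1/7.
The weights sum to 3/7.
So P(the prize voucher in locker 1 | the attendant opened locker 2) = (2/7) / (3/7) = 2/3.

2/3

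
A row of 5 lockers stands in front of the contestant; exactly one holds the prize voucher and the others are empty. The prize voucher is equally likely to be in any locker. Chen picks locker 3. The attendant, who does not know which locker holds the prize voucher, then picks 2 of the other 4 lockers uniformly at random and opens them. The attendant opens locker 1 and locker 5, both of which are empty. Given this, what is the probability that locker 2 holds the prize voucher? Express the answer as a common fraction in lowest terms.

Condition on the true location of the prize voucher.
If it is in either of lockers 1 and 5 (prior 1/5 each): that locker was opened and seen not to hold the prize — ruled out; weight (1/5)·0 = 0 each.
If it is in any of lockers 2, 3, and 4 (prior 1/5 each): the attendant picks exactly this set with probability 1/6 regardless, and none is the prize; weight (1/5)·(1/6) = 1/30 each.
The weights sum to 1/10.
So P(the prize voucher in locker 2 | the attendant opened locker 1 and locker 5) = (1/30) / (1/10) = 1/3.

1/3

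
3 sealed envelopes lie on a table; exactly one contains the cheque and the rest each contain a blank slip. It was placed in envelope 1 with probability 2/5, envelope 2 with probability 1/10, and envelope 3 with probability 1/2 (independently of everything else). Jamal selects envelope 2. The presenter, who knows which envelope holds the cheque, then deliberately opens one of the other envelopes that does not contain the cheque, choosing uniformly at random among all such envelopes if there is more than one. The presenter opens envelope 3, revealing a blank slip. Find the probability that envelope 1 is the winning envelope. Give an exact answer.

8/9

Condition on the true location of the cheque.
If it is in envelope 1 (prior 2/5): the presenter has no choice, probability 1; weight (2/5)·1 = 2/5.
If it is in envelope 2 (prior 1/10): the presenter has 2 equally likely choices, so probability 1/2; weight (1/10)·(1/2) = 1/20.
If it is in envelope 3 (prior 1/2): the presenter opened envelope 3, so this case is ruled out; weight (1/2)·0 = 0.
The weights sum to 9/20.
So P(the cheque in envelope 1 | the presenter opened envelope 3) = (2/5) / (9/20) = 8/9.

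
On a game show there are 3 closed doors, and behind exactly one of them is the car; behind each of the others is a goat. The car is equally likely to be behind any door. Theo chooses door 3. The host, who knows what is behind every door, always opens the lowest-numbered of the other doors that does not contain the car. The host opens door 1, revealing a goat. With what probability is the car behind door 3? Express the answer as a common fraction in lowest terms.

1/2

Condition on the true location of the car.
If it is behind door 1 (prior 1/3): the host opened door 1, so this case is ruled out; weight (1/3)·0 = 0.
If it is behind either of doors 2 and 3 (prior 1/3 each): door 1 is the lowest-numbered option available, probability 1; weight (1/3)·1 = 1/3 each.
The weights sum to 2/3.
So P(the car behind door 3 | the host opened door 1) = (1/3) / (2/3) = 1/2.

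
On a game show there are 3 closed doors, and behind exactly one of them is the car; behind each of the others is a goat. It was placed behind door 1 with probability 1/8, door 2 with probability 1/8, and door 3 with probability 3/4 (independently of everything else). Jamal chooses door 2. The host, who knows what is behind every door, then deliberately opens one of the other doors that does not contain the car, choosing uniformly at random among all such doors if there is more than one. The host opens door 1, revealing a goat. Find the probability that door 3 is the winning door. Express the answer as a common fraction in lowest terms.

12/13

Apply Bayes' rule, conditioning on where the car actually is.
If it is behind door 1 (prior 1/8): the host opened door 1, so this case is ruled out; weight (1/8)·0 = 0.
If it is behind door 2 (prior 1/8): the host has 2 equally likely choices, so probability 1/2; weight (1/8)·(1/2) = 1/16.
If it is behind door 3 (prior 3/4): the host has no choice, probability 1; weight (3/4)·1 = 3/4.
The weights sum to 13/16.
So P(the car behind door 3 | the host opened door 1) = (3/4) / (13/16) = 12/13.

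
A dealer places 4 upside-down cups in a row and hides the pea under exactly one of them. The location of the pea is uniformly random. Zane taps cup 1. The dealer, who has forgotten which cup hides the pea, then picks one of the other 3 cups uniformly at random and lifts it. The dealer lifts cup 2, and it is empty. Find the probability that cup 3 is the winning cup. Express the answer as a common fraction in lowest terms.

1/3

Consider each possible location of the pea in turn.
If it is under any of cups 1, 3, and 4 (prior 1/4 each): the dealer picks cup 2 with probability 1/3 regardless, and it is not the prize; weight (1/4)·(1/3) = 1/12 each.
If it is under cup 2 (prior 1/4): the dealer opened cup 2, so this case is ruled out; weight (1/4)·0 = 0.
The weights sum to 1/4.
So P(the pea under cup 3 | the dealer opened cup 2) = (1/12) / (1/4) = 1/3.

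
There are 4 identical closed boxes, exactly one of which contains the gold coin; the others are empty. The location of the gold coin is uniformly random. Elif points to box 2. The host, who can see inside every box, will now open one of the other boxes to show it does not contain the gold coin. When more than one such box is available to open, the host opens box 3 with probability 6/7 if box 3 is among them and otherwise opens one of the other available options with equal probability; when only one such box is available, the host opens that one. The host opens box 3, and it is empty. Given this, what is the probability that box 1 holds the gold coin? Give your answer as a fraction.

1/3

Apply Bayes' rule, conditioning on where the gold coin actually is.
If it is in any of boxes 1, 2, and 4 (prior 1/4 each): box 3 is available, opened with probability 6/7; weight (1/4)·(6/7) = 3/14 each.
If it is in box 3 (prior 1/4): the host opened box 3, so this case is ruled out; weight (1/4)·0 = 0.
The weights sum to 9/14.
So P(the gold coin in box 1 | the host opened box 3) = (3/14) / (9/14) = 1/3.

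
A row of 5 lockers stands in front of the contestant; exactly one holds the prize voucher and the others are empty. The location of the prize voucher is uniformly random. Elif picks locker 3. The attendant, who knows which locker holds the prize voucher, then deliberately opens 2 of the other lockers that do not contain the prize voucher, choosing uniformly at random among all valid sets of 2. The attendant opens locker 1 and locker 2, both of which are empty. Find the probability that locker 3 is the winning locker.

Condition on the true location of the prize voucher.
If it is in either of lockers 1 and 2 (prior 1/5 each): that locker was opened and seen not to hold the prize — ruled out; weight (1/5)·0 = 0 each.
If it is in locker 3 (prior 1/5): the attendant has 6 equally likely choices, so probability 1/6; weight (1/5)·(1/6) = 1/30.
If it is in either of lockers 4 and 5 (prior 1/5 each): the attendant has 3 equally likely choices, so probability 1/3; weight (1/5)·(1/3) = 1/15 each.
The weights sum to 1/6.
So P(the prize voucher in locker 3 | the attendant opened locker 1 and locker 2) = (1/30) / (1/6) = 1/5.

1/5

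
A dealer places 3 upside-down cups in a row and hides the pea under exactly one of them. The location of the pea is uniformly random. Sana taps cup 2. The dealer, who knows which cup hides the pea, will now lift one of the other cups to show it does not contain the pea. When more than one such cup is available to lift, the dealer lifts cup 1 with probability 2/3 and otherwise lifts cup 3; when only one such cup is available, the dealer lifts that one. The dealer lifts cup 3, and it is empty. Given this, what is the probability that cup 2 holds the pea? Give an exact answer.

Consider each possible location of the pea in turn.
If it is under cup 1 (prior 1/3): only cup 3 is available, probability 1; weight (1/3)·1 = 1/3.
If it is under cup 2 (prior 1/3): cup 1 is available but not opened, probability 1/3; weight (1/3)·(1/3) = 1/9.
If it is under cup 3 (prior 1/3): the dealer opened cup 3, so this case is ruled out; weight (1/3)·0 = 0.
The weights sum to 4/9.
So P(the pea under cup 2 | the dealer opened cup 3) = (1/9) / (4/9) = 1/4.

1/4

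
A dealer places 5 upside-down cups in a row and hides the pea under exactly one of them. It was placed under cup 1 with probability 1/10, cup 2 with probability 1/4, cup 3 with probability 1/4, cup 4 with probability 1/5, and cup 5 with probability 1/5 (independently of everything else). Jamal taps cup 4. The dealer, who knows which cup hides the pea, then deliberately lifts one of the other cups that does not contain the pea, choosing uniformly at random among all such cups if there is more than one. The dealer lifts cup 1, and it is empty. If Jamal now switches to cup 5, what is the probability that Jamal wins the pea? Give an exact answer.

4/17

Condition on the true location of the pea.
If it is under cup 1 (prior 1/10): the dealer opened cup 1, so this case is ruled out; weight (1/10)·0 = 0.
If it is under either of cups 2 and 3 (prior 1/4 each): the dealer has 3 equally likely choices, so probability 1/3; weight (1/4)·(1/3) = 1/12 each.
If it is under cup 4 (prior 1/5): the dealer has 4 equally likely choices, so probability 1/4; weight (1/5)·(1/4) = 1/20.
If it is under cup 5 (prior 1/5): the dealer has 3 equally likely choices, so probability 1/3; weight (1/5)·(1/3) = 1/15.
The weights sum to 17/60.
So P(the pea under cup 5 | the dealer opened cup 1) = (1/15) / (17/60) = 4/17.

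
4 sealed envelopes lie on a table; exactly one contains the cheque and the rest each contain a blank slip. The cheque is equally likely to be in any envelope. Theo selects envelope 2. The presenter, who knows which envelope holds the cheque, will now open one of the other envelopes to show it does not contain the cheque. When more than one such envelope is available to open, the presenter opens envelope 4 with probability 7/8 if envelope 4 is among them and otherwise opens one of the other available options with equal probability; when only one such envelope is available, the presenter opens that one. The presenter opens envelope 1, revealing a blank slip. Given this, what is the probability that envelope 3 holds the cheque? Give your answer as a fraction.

Consider each possible location of the cheque in turn.
If it is in envelope 1 (prior 1/4): the presenter opened envelope 1, so this case is ruled out; weight (1/4)·0 = 0.
If it is in envelope 2 (prior 1/4): envelope 4 is available but not opened; envelope 1 gets probability (1 − 7/8)/2 = 1/16; weight (1/4)·(1/16) = 1/64.
If it is in envelope 3 (prior 1/4): envelope 4 is available but not opened, probability 1/8; weight (1/4)·(1/8) = 1/32.
If it is in envelope 4 (prior 1/4): envelope 4 holds the prize so is unavailable; the presenter chooses uniformly among the 2 others, probability 1/2; weight (1/4)·(1/2) = 1/8.
The weights sum to 11/64.
So P(the cheque in envelope 3 | the presenter opened envelope 1) = (1/32) / (11/64) = 2/11.

2/11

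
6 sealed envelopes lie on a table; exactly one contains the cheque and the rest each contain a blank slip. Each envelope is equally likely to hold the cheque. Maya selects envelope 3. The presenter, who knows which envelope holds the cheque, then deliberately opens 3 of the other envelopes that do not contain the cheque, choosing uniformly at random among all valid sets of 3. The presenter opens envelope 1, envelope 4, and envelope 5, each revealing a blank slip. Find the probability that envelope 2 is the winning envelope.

5/12

Consider each possible location of the cheque in turn.
If it is in any of envelopes 1, 4, and 5 (prior 1/6 each): that envelope was opened and seen not to hold the prize — ruled out; weight (1/6)·0 = 0 each.
If it is in either of envelopes 2 and 6 (prior 1/6 each): the presenter has 4 equally likely choices, so probability 1/4; weight (1/6)·(1/4) = 1/24 each.
If it is in envelope 3 (prior 1/6): the presenter has 10 equally likely choices, so probability 1/10; weight (1/6)·(1/10) = 1/60.
The weights sum to 1/10.
So P(the cheque in envelope 2 | the presenter opened envelope 1, envelope 4, and envelope 5) = (1/24) / (1/10) = 5/12.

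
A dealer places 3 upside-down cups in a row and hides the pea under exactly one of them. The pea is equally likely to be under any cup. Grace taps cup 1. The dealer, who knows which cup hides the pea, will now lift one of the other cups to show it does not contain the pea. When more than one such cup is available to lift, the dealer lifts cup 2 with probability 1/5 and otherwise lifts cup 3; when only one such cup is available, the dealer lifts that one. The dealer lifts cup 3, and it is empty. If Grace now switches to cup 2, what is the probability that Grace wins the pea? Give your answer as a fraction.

Apply Bayes' rule, conditioning on where the pea actually is.
If it is under cup 1 (prior 1/3): cup 2 is available but not opened, probability 4/5; weight (1/3)·(4/5) = 4/15.
If it is under cup 2 (prior 1/3): only cup 3 is available, probability 1; weight (1/3)·1 = 1/3.
If it is under cup 3 (prior 1/3): the dealer opened cup 3, so this case is ruled out; weight (1/3)·0 = 0.
The weights sum to 3/5.
So P(the pea under cup 2 | the dealer opened cup 3) = (1/3) / (3/5) = 5/9.

5/9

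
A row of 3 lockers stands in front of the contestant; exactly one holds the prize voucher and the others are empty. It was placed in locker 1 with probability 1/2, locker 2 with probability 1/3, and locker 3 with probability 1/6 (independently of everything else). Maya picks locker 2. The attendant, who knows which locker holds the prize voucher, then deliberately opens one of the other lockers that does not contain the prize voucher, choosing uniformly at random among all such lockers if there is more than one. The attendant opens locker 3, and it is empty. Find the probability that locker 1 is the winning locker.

3/4

Apply Bayes' rule, conditioning on where the prize voucher actually is.
If it is in locker 1 (prior 1/2): the attendant has no choice, probability 1; weight (1/2)·1 = 1/2.
If it is in locker 2 (prior 1/3): the attendant has 2 equally likely choices, so probability 1/2; weight (1/3)·(1/2) = 1/6.
If it is in locker 3 (prior 1/6): the attendant opened locker 3, so this case is ruled out; weight (1/6)·0 = 0.
The weights sum to 2/3.
So P(the prize voucher in locker 1 | the attendant opened locker 3) = (1/2) / (2/3) = 3/4.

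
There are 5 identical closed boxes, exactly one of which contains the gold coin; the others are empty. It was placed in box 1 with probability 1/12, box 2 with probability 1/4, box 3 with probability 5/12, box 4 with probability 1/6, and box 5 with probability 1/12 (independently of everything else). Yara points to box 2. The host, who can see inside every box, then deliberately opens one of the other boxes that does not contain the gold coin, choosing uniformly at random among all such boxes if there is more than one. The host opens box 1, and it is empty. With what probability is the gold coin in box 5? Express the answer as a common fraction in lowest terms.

Apply Bayes' rule, conditioning on where the gold coin actually is.
If it is in box 1 (prior 1/12): the host opened box 1, so this case is ruled out; weight (1/12)·0 = 0.
If it is in box 2 (prior 1/4): the host has 4 equally likely choices, so probability 1/4; weight (1/4)·(1/4) = 1/16.
If it is in box 3 (prior 5/12): the host has 3 equally likely choices, so probability 1/3; weight (5/12)·(1/3) = 5/36.
If it is in box 4 (prior 1/6): the host has 3 equally likely choices, so probability 1/3; weight (1/6)·(1/3) = 1/18.
If it is in box 5 (prior 1/12): the host has 3 equally likely choices, so probability 1/3; weight (1/12)·(1/3) = 1/36.
The weights sum to 41/144.
So P(the gold coin in box 5 | the host opened box 1) = (1/36) / (41/144) = 4/41.

4/41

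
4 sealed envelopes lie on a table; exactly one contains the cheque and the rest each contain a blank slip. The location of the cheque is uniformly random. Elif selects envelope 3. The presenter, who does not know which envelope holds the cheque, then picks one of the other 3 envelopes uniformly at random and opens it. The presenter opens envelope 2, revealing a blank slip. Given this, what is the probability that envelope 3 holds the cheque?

Apply Bayes' rule, conditioning on where the cheque actually is.
If it is in any of envelopes 1, 3, and 4 (prior 1/4 each): the presenter picks envelope 2 with probability 1/3 regardless, and it is not the prize; weight (1/4)·(1/3) = 1/12 each.
If it is in envelope 2 (prior 1/4): the presenter opened envelope 2, so this case is ruled out; weight (1/4)·0 = 0.
The weights sum to 1/4.
So P(the cheque in envelope 3 | the presenter opened envelope 2) = (1/12) / (1/4) = 1/3.

1/3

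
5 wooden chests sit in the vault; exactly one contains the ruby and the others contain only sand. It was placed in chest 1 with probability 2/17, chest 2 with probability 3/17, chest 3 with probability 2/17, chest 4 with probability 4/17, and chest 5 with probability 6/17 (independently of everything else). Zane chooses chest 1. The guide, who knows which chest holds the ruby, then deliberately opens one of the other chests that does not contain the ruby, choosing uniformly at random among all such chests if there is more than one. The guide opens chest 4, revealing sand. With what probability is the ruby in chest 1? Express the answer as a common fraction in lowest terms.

3/25

Condition on the true location of the ruby.
If it is in chest 1 (prior 2/17): the guide has 4 equally likely choices, so probability 1/4; weight (2/17)·(1/4) = 1/34.
If it is in chest 2 (prior 3/17): the guide has 3 equally likely choices, so probability 1/3; weight (3/17)·(1/3) = 1/17.
If it is in chest 3 (prior 2/17): the guide has 3 equally likely choices, so probability 1/3; weight (2/17)·(1/3) = 2/51.
If it is in chest 4 (prior 4/17): the guide opened chest 4, so this case is ruled out; weight (4/17)·0 = 0.
If it is in chest 5 (prior 6/17): the guide has 3 equally likely choices, so probability 1/3; weight (6/17)·(1/3) = 2/17.
The weights sum to 25/102.
So P(the ruby in chest 1 | the guide opened chest 4) = (1/34) / (25/102) = 3/25.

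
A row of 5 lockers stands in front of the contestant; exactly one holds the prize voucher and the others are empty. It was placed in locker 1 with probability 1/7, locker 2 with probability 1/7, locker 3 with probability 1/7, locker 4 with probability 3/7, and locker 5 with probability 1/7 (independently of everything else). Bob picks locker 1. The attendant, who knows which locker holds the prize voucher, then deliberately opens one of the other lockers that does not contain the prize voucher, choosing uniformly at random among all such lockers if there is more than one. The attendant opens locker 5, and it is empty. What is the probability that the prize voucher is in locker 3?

4/23

Consider each possible location of the prize voucher in turn.
If it is in locker 1 (prior 1/7): the attendant has 4 equally likely choices, so probability 1/4; weight (1/7)·(1/4) = 1/28.
If it is in either of lockers 2 and 3 (prior 1/7 each): the attendant has 3 equally likely choices, so probability 1/3; weight (1/7)·(1/3) = 1/21 each.
If it is in locker 4 (prior 3/7): the attendant has 3 equally likely choices, so probability 1/3; weight (3/7)·(1/3) = 1/7.
If it is in locker 5 (prior 1/7): the attendant opened locker 5, so this case is ruled out; weight (1/7)·0 = 0.
The weights sum to 23/84.
So P(the prize voucher in locker 3 | the attendant opened locker 5) = (1/21) / (23/84) = 4/23.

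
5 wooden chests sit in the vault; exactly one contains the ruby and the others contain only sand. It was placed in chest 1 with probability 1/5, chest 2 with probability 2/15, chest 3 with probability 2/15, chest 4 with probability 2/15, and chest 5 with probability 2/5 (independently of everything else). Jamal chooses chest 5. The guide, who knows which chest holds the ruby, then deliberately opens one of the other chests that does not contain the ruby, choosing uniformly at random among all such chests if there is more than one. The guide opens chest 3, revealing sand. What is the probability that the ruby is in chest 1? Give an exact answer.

Condition on the true location of the ruby.
If it is in chest 1 (prior 1/5): the guide has 3 equally likely choices, so probability 1/3; weight (1/5)·(1/3) = 1/15.
If it is in either of chests 2 and 4 (prior 2/15 each): the guide has 3 equally likely choices, so probability 1/3; weight (2/15)·(1/3) = 2/45 each.
If it is in chest 3 (prior 2/15): the guide opened chest 3, so this case is ruled out; weight (2/15)·0 = 0.
If it is in chest 5 (prior 2/5): the guide has 4 equally likely choices, so probability 1/4; weight (2/5)·(1/4) = 1/10.
The weights sum to 23/90.
So P(the ruby in chest 1 | the guide opened chest 3) = (1/15) / (23/90) = 6/23.

6/23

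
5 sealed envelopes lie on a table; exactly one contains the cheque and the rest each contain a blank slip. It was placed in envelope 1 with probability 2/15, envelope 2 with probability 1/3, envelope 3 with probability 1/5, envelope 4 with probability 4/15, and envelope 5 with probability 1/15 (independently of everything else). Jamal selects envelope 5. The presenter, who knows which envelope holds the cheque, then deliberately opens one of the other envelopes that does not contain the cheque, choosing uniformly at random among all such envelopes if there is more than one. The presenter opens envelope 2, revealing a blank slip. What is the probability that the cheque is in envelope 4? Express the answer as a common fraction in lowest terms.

Consider each possible location of the cheque in turn.
If it is in envelope 1 (prior 2/15): the presenter has 3 equally likely choices, so probability 1/3; weight (2/15)·(1/3) = 2/45.
If it is in envelope 2 (prior 1/3): the presenter opened envelope 2, so this case is ruled out; weight (1/3)·0 = 0.
If it is in envelope 3 (prior 1/5): the presenter has 3 equally likely choices, so probability 1/3; weight (1/5)·(1/3) = 1/15.
If it is in envelope 4 (prior 4/15): the presenter has 3 equally likely choices, so probability 1/3; weight (4/15)·(1/3) = 4/45.
If it is in envelope 5 (prior 1/15): the presenter has 4 equally likely choices, so probability 1/4; weight (1/15)·(1/4) = 1/60.
The weights sum to 13/60.
So P(the cheque in envelope 4 | the presenter opened envelope 2) = (4/45) / (13/60) = 16/39.

16/39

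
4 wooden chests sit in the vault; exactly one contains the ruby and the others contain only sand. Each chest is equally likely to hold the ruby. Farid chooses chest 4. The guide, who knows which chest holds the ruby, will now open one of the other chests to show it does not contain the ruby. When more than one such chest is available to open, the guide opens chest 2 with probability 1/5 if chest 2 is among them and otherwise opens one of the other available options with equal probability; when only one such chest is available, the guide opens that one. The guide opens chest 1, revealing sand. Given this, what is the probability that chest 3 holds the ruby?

Condition on the true location of the ruby.
If it is in chest 1 (prior 1/4): the guide opened chest 1, so this case is ruled out; weight (1/4)·0 = 0.
If it is in chest 2 (prior 1/4): chest 2 holds the prize so is unavailable; the guide chooses uniformly among the 2 others, probability 1/2; weight (1/4)·(1/2) = 1/8.
If it is in chest 3 (prior 1/4): chest 2 is available but not opened, probability 4/5; weight (1/4)·(4/5) = 1/5.
If it is in chest 4 (prior 1/4): chest 2 is available but not opened; chest 1 gets probability (1 − 1/5)/2 = 2/5; weight (1/4)·(2/5) = 1/10.
The weights sum to 17/40.
So P(the ruby in chest 3 | the guide opened chest 1) = (1/5) / (17/40) = 8/17.

8/17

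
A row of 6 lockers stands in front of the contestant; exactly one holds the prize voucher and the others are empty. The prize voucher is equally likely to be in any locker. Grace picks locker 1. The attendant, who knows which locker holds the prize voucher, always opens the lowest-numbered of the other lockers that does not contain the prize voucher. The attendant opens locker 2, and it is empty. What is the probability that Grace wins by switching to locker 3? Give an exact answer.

Consider each possible location of the prize voucher in turn.
If it is in any of lockers 1, 3, 4, 5, and 6 (prior 1/6 each): locker 2 is the lowest-numbered option available, probability 1; weight (1/6)·1 = 1/6 each.
If it is in locker 2 (prior 1/6): the attendant opened locker 2, so this case is ruled out; weight (1/6)·0 = 0.
The weights sum to 5/6.
So P(the prize voucher in locker 3 | the attendant opened locker 2) = (1/6) / (5/6) = 1/5.

1/5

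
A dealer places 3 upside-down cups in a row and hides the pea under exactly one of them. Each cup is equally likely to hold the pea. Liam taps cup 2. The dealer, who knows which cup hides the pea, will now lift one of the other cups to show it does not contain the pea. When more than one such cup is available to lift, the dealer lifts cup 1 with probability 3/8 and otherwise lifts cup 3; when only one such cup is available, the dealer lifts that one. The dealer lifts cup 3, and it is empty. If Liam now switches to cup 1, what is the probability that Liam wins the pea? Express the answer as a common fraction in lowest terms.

8/13

Apply Bayes' rule, conditioning on where the pea actually is.
If it is under cup 1 (prior 1/3): only cup 3 is available, probability 1; weight (1/3)·1 = 1/3.
If it is under cup 2 (prior 1/3): cup 1 is available but not opened, probability 5/8; weight (1/3)·(5/8) = 5/24.
If it is under cup 3 (prior 1/3): the dealer opened cup 3, so this case is ruled out; weight (1/3)·0 = 0.
The weights sum to 13/24.
So P(the pea under cup 1 | the dealer opened cup 3) = (1/3) / (13/24) = 8/13.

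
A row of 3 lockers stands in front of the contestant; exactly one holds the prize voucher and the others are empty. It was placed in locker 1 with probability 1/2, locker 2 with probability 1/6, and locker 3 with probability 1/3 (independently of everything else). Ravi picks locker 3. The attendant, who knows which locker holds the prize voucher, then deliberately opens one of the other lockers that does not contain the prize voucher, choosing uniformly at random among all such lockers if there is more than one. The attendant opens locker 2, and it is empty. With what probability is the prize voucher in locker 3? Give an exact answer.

1/4

Apply Bayes' rule, conditioning on where the prize voucher actually is.
If it is in locker 1 (prior 1/2): the attendant has no choice, probability 1; weight (1/2)·1 = 1/2.
If it is in locker 2 (prior 1/6): the attendant opened locker 2, so this case is ruled out; weight (1/6)·0 = 0.
If it is in locker 3 (prior 1/3): the attendant has 2 equally likely choices, so probability 1/2; weight (1/3)·(1/2) = 1/6.
The weights sum to 2/3.
So P(the prize voucher in locker 3 | the attendant opened locker 2) = (1/6) / (2/3) = 1/4.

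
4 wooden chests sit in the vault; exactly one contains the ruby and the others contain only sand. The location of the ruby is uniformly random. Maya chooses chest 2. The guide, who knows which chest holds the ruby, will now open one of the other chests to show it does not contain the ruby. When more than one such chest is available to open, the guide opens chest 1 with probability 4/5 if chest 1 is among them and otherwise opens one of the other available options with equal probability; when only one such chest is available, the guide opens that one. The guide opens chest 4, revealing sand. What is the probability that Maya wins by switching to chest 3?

Consider each possible location of the ruby in turn.
If it is in chest 1 (prior 1/4): chest 1 holds the prize so is unavailable; the guide chooses uniformly among the 2 others, probability 1/2; weight (1/4)·(1/2) = 1/8.
If it is in chest 2 (prior 1/4): chest 1 is available but not opened; chest 4 gets probability (1 − 4/5)/2 = 1/10; weight (1/4)·(1/10) = 1/40.
If it is in chest 3 (prior 1/4): chest 1 is available but not opened, probability 1/5; weight (1/4)·(1/5) = 1/20.
If it is in chest 4 (prior 1/4): the guide opened chest 4, so this case is ruled out; weight (1/4)·0 = 0.
The weights sum to 1/5.
So P(the ruby in chest 3 | the guide opened chest 4) = (1/20) / (1/5) = 1/4.

1/4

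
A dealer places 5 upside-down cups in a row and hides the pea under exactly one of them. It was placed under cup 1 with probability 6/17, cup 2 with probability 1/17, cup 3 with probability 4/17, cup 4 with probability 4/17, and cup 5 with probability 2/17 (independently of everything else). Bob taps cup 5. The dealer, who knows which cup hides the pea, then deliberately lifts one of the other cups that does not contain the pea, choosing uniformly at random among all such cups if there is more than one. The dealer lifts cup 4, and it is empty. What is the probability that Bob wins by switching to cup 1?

Apply Bayes' rule, conditioning on where the pea actually is.
If it is under cup 1 (prior 6/17): the dealer has 3 equally likely choices, so probability 1/3; weight (6/17)·(1/3) = 2/17.
If it is under cup 2 (prior 1/17): the dealer has 3 equally likely choices, so probability 1/3; weight (1/17)·(1/3) = 1/51.
If it is under cup 3 (prior 4/17): the dealer has 3 equally likely choices, so probability 1/3; weight (4/17)·(1/3) = 4/51.
If it is under cup 4 (prior 4/17): the dealer opened cup 4, so this case is ruled out; weight (4/17)·0 = 0.
If it is under cup 5 (prior 2/17): the dealer has 4 equally likely choices, so probability 1/4; weight (2/17)·(1/4) = 1/34.
The weights sum to 25/102.
So P(the pea under cup 1 | the dealer opened cup 4) = (2/17) / (25/102) = 12/25.

12/25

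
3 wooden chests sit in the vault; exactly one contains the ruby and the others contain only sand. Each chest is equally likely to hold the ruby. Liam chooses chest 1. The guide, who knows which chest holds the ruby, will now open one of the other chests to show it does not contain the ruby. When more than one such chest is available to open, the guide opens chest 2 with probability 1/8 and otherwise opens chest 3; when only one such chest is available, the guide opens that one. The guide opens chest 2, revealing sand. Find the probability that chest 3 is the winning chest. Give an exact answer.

Condition on the true location of the ruby.
If it is in chest 1 (prior 1/3): chest 2 is available, opened with probability 1/8; weight (1/3)·(1/8) = 1/24.
If it is in chest 2 (prior 1/3): the guide opened chest 2, so this case is ruled out; weight (1/3)·0 = 0.
If it is in chest 3 (prior 1/3): only chest 2 is available, probability 1; weight (1/3)·1 = 1/3.
The weights sum to 3/8.
So P(the ruby in chest 3 | the guide opened chest 2) = (1/3) / (3/8) = 8/9.

8/9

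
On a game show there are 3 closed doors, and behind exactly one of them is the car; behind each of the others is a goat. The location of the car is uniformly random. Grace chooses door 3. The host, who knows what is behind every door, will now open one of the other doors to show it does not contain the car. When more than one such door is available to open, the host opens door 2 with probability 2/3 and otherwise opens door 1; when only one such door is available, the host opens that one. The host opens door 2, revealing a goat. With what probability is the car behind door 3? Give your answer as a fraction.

2/5

Consider each possible location of the car in turn.
If it is behind door 1 (prior 1/3): only door 2 is available, probability 1; weight (1/3)·1 = 1/3.
If it is behind door 2 (prior 1/3): the host opened door 2, so this case is ruled out; weight (1/3)·0 = 0.
If it is behind door 3 (prior 1/3): door 2 is available, opened with probability 2/3; weight (1/3)·(2/3) = 2/9.
The weights sum to 5/9.
So P(the car behind door 3 | the host opened door 2) = (2/9) / (5/9) = 2/5.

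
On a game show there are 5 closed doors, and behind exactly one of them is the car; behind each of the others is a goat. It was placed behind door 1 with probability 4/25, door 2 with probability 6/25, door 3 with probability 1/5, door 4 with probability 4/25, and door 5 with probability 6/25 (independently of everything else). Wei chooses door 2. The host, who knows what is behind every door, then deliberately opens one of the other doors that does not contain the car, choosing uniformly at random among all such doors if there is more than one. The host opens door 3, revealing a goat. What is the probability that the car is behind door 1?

8/37

Condition on the true location of the car.
If it is behind either of doors 1 and 4 (prior 4/25 each): the host has 3 equally likely choices, so probability 1/3; weight (4/25)·(1/3) = 4/75 each.
If it is behind door 2 (prior 6/25): the host has 4 equally likely choices, so probability 1/4; weight (6/25)·(1/4) = 3/50.
If it is behind door 3 (prior 1/5): the host opened door 3, so this case is ruled out; weight (1/5)·0 = 0.
If it is behind door 5 (prior 6/25): the host has 3 equally likely choices, so probability 1/3; weight (6/25)·(1/3) = 2/25.
The weights sum to 37/150.
So P(the car behind door 1 | the host opened door 3) = (4/75) / (37/150) = 8/37.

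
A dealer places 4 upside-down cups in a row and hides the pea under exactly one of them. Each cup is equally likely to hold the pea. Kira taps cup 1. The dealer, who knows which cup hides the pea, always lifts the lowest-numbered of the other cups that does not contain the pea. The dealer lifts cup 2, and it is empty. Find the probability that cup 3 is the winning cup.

Apply Bayes' rule, conditioning on where the pea actually is.
If it is under any of cups 1, 3, and 4 (prior 1/4 each): cup 2 is the lowest-numbered option available, probability 1; weight (1/4)·1 = 1/4 each.
If it is under cup 2 (prior 1/4): the dealer opened cup 2, so this case is ruled out; weight (1/4)·0 = 0.
The weights sum to 3/4.
So P(the pea under cup 3 | the dealer opened cup 2) = (1/4) / (3/4) = 1/3.

1/3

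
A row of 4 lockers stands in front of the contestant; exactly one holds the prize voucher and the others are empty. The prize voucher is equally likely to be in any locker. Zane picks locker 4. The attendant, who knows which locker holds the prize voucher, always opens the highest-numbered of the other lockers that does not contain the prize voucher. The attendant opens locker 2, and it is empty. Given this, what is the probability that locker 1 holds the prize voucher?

Condition on the true location of the prize voucher.
If it is in either of lockers 1 and 4 (prior 1/4 each): the attendant would have opened locker 3 instead, probability 0; weight (1/4)·0 = 0 each.
If it is in locker 2 (prior 1/4): the attendant opened locker 2, so this case is ruled out; weight (1/4)·0 = 0.
If it is in locker 3 (prior 1/4): locker 2 is the highest-numbered option available, probability 1; weight (1/4)·1 = 1/4.
The weights sum to 1/4.
So P(the prize voucher in locker 1 | the attendant opened locker 2) = 0 / (1/4) = 0.

0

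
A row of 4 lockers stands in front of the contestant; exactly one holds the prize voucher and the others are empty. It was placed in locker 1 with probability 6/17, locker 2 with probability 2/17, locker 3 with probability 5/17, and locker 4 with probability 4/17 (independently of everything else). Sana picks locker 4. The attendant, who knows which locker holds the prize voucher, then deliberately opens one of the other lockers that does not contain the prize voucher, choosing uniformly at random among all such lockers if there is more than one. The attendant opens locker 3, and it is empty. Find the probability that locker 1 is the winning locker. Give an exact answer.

Apply Bayes' rule, conditioning on where the prize voucher actually is.
If it is in locker 1 (prior 6/17): the attendant has 2 equally likely choices, so probability 1/2; weight (6/17)·(1/2) = 3/17.
If it is in locker 2 (prior 2/17): the attendant has 2 equally likely choices, so probability 1/2; weight (2/17)·(1/2) = 1/17.
If it is in locker 3 (prior 5/17): the attendant opened locker 3, so this case is ruled out; weight (5/17)·0 = 0.
If it is in locker 4 (prior 4/17): the attendant has 3 equally likely choices, so probability 1/3; weight (4/17)·(1/3) = 4/51.
The weights sum to 16/51.
So P(the prize voucher in locker 1 | the attendant opened locker 3) = (3/17) / (16/51) = 9/16.

9/16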